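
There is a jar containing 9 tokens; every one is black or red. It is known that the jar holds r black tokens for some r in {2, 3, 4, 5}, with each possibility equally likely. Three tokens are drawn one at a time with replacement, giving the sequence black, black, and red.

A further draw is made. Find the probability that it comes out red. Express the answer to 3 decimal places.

0.560

Under each hypothesis, the probability of the observed sequence is: P(data | r = 2) = (2/9)(2/9)(7/9) = 0.038409; P(data | r = 3) = (3/9)(3/9)(6/9) = 0.074074; P(data | r = 4) = (4/9)(4/9)(5/9) = 0.10974; P(data | r = 5) = (5/9)(5/9)(4/9) = 0.13717.
Weighting by the prior gives 1/4 · 0.038409 = 0.0096022, 1/4 · 0.074074 = 0.018519, 1/4 · 0.10974 = 0.027435, 1/4 · 0.13717 = 0.034294; with total 0.089849.
Dividing through by the total gives posterior P(r = 2 | data) = 0.10687, P(r = 3 | data) = 0.20611, P(r = 4 | data) = 0.30534, P(r = 5 | data) = 0.38168.
The predictive probability is P(red next | data) = (7/9)(0.10687) + (2/3)(0.20611) + (5/9)(0.30534) + (4/9)(0.38168) = 0.5598.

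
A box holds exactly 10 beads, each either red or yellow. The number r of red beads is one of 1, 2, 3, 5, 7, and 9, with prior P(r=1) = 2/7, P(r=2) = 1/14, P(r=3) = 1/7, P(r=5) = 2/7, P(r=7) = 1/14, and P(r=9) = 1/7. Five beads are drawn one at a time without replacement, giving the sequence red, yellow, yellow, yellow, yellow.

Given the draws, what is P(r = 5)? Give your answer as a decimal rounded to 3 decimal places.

Under each hypothesis, the probability of the observed sequence is: P(data | r = 1) = (1/10)(9/9)(8/8)(7/7)(6/6) = 1/10; P(data | r = 2) = (2/10)(8/9)(7/8)(6/7)(5/6) = 1/9; P(data | r = 3) = (3/10)(7/9)(6/8)(5/7)(4/6) = 1/12; P(data | r = 5) = (5/10)(5/9)(4/8)(3/7)(2/6) = 5/252; P(data | r = 7) = (7/10)(3/9)(2/8)(1/7)(0/6) = 0; P(data | r = 9) = (9/10)(1/9)(0/8) = 0.
The prior-weighted likelihoods are 2/7 · 1/10 = 1/35, 1/14 · 1/9 = 1/126, 1/7 · 1/12 = 1/84, 2/7 · 5/252 = 5/882, 1/14 · 0 = 0, 1/7 · 0 = 0; summing to 53/980.
By Bayes' rule, P(r = 5 | data) = (5/882) / (53/980) = 50/477.

0.105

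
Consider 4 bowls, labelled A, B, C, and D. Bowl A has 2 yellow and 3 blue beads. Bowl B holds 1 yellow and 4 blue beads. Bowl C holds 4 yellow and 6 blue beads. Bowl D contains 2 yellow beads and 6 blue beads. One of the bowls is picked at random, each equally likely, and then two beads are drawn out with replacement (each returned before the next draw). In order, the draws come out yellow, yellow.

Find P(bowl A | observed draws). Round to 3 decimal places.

0.379

For each hypothesis, P(data | H) works out to: P(data | bowl A) = (2/5)(2/5) = 0.16; P(data | bowl B) = (1/5)(1/5) = 0.04; P(data | bowl C) = (4/10)(4/10) = 0.16; P(data | bowl D) = (2/8)(2/8) = 0.0625.
Multiplying each by its prior: 1/4 · 0.16 = 0.04, 1/4 · 0.04 = 0.01, 1/4 · 0.16 = 0.04, 1/4 · 0.0625 = 0.015625; summing to 0.10562.
By Bayes' rule, P(bowl A | data) = (0.04) / (0.10562) = 0.3787.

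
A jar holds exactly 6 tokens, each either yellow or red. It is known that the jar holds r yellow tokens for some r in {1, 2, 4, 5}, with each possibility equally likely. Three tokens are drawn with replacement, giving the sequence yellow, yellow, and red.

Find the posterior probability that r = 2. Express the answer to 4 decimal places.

0.2051

Compute the likelihood of the observed sequence for each case: P(data | r = 1) = (1/6)(1/6)(5/6) = 5/216; P(data | r = 2) = (2/6)(2/6)(4/6) = 2/27; P(data | r = 4) = (4/6)(4/6)(2/6) = 4/27; P(data | r = 5) = (5/6)(5/6)(1/6) = 25/216.
Weighting by the prior gives 1/4 · 5/216 = 5/864, 1/4 · 2/27 = 1/54, 1/4 · 4/27 = 1/27, 1/4 · 25/216 = 25/864; summing to 13/144.
By Bayes' rule, P(r = 2 | data) = (1/54) / (13/144) = 8/39.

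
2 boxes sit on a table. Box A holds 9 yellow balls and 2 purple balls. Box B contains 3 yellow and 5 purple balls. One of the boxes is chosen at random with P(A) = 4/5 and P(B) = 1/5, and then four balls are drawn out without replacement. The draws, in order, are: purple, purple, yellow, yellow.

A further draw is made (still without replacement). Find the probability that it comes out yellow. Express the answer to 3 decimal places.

0.628

Under each hypothesis, the probability of the observed sequence is: P(data | box A) = (2/11)(1/10)(9/9)(8/8) = 0.018182; P(data | box B) = (5/8)(4/7)(3/6)(2/5) = 0.071429.
The prior-weighted likelihoods are 4/5 · 0.018182 = 0.014545, 1/5 · 0.071429 = 0.014286; summing to 0.028831.
The posterior is then P(box A | data) = 0.5045, P(box B | data) = 0.4955.
So P(yellow next | data) = Σ P(yellow next | H) P(H | data) = (1)(0.5045) + (1/4)(0.4955) = 0.62838.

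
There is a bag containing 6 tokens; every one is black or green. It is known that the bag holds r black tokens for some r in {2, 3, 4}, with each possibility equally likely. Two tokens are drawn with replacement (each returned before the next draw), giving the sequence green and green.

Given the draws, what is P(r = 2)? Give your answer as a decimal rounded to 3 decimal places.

0.552

The likelihood of the observed sequence under each hypothesis: P(data | r = 2) = (4/6)(4/6) = 4/9; P(data | r = 3) = (3/6)(3/6) = 1/4; P(data | r = 4) = (2/6)(2/6) = 1/9.
Weighting by the prior gives 1/3 · 4/9 = 4/27, 1/3 · 1/4 = 1/12, 1/3 · 1/9 = 1/27; with total 29/108.
Hence P(r = 2 | data) = (4/27) / (29/108) = 16/29.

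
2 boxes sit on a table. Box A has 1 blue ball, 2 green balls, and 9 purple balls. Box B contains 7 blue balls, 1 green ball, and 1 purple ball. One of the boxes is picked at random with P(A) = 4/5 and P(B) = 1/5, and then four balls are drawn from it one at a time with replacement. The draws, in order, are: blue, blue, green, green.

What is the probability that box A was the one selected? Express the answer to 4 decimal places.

0.0936

For each hypothesis, P(data | H) works out to: P(data | box A) = (1/12)(1/12)(2/12)(2/12) = 0.0001929; P(data | box B) = (7/9)(7/9)(1/9)(1/9) = 0.0074684.
Multiplying each by its prior: 4/5 · 0.0001929 = 0.00015432, 1/5 · 0.0074684 = 0.0014937; summing to 0.001648.
Therefore the posterior P(box A | data) = (0.00015432) / (0.001648) = 0.093642.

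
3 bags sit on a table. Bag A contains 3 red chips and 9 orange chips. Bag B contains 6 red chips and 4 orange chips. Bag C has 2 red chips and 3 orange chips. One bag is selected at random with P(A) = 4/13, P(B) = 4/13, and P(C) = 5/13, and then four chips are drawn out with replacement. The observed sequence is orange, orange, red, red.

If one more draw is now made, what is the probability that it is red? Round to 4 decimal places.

Compute the likelihood of the observed sequence for each case: P(data | bag A) = (9/12)(9/12)(3/12)(3/12) = 0.035156; P(data | bag B) = (4/10)(4/10)(6/10)(6/10) = 0.0576; P(data | bag C) = (3/5)(3/5)(2/5)(2/5) = 0.0576.
The prior-weighted likelihoods are 4/13 · 0.035156 = 0.010817, 4/13 · 0.0576 = 0.017723, 5/13 · 0.0576 = 0.022154; summing to 0.050694.
Dividing through by the total gives posterior P(bag A | data) = 0.21338, P(bag B | data) = 0.34961, P(bag C | data) = 0.43701.
So P(red next | data) = Σ P(red next | H) P(H | data) = (1/4)(0.21338) + (3/5)(0.34961) + (2/5)(0.43701) = 0.43791.

0.4379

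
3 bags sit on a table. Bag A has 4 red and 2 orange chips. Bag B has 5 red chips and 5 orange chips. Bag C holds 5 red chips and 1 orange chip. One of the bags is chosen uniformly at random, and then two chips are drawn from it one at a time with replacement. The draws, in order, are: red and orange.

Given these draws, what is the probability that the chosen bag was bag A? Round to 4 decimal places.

Under each hypothesis, the probability of the observed sequence is: P(data | bag A) = (4/6)(2/6) = 2/9; P(data | bag B) = (5/10)(5/10) = 1/4; P(data | bag C) = (5/6)(1/6) = 5/36.
Weighting by the prior gives 1/3 · 2/9 = 2/27, 1/3 · 1/4 = 1/12, 1/3 · 5/36 = 5/108; summing to 11/54.
Therefore the posterior P(bag A | data) = (2/27) / (11/54) = 4/11.

0.3636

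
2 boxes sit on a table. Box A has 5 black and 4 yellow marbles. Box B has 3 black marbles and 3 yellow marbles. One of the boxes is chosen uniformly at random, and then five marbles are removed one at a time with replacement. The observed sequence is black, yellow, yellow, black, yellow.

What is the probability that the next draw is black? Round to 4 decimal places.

The likelihood of the observed sequence under each hypothesis: P(data | box A) = (5/9)(4/9)(4/9)(5/9)(4/9) = 0.027096; P(data | box B) = (3/6)(3/6)(3/6)(3/6)(3/6) = 0.03125.
The prior-weighted likelihoods are 1/2 · 0.027096 = 0.013548, 1/2 · 0.03125 = 0.015625; with total 0.029173.
The posterior is then P(box A | data) = 0.4644, P(box B | data) = 0.5356.
The predictive probability is P(black next | data) = (5/9)(0.4644) + (1/2)(0.5356) = 0.5258.

0.5258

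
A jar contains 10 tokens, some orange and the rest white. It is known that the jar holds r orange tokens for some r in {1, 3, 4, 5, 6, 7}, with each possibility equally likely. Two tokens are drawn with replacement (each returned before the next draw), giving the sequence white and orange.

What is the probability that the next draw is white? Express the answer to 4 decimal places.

0.5290

The likelihood of the observed sequence under each hypothesis: P(data | r = 1) = (9/10)(1/10) = 9/100; P(data | r = 3) = (7/10)(3/10) = 21/100; P(data | r = 4) = (6/10)(4/10) = 6/25; P(data | r = 5) = (5/10)(5/10) = 1/4; P(data | r = 6) = (4/10)(6/10) = 6/25; P(data | r = 7) = (3/10)(7/10) = 21/100.
The prior-weighted likelihoods are 1/6 · 9/100 = 3/200, 1/6 · 21/100 = 7/200, 1/6 · 6/25 = 1/25, 1/6 · 1/4 = 1/24, 1/6 · 6/25 = 1/25, 1/6 · 21/100 = 7/200; these sum to 31/150.
Normalising, the posterior is P(r = 1 | data) = 9/124, P(r = 3 | data) = 21/124, P(r = 4 | data) = 6/31, P(r = 5 | data) = 25/124, P(r = 6 | data) = 6/31, P(r = 7 | data) = 21/124.
The predictive probability is P(white next | data) = (9/10)(9/124) + (7/10)(21/124) + (3/5)(6/31) + (1/2)(25/124) + (2/5)(6/31) + (3/10)(21/124) = 82/155.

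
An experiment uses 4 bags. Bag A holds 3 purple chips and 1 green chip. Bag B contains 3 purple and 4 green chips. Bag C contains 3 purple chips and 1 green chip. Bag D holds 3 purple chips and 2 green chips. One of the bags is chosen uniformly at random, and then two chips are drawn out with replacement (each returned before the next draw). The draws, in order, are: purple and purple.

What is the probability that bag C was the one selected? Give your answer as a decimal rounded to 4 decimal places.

0.3371

For each hypothesis, P(data | H) works out to: P(data | bag A) = (3/4)(3/4) = 0.5625; P(data | bag B) = (3/7)(3/7) = 0.18367; P(data | bag C) = (3/4)(3/4) = 0.5625; P(data | bag D) = (3/5)(3/5) = 0.36.
Multiplying each by its prior: 1/4 · 0.5625 = 0.14062, 1/4 · 0.18367 = 0.045918, 1/4 · 0.5625 = 0.14062, 1/4 · 0.36 = 0.09; with total 0.41717.
By Bayes' rule, P(bag C | data) = (0.14062) / (0.41717) = 0.33709.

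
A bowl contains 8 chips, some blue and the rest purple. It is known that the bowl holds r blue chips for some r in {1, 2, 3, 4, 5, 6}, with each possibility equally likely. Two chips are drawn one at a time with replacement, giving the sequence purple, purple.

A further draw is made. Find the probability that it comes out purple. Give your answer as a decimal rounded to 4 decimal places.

0.7041

For each hypothesis, P(data | H) works out to: P(data | r = 1) = (7/8)(7/8) = 49/64; P(data | r = 2) = (6/8)(6/8) = 9/16; P(data | r = 3) = (5/8)(5/8) = 25/64; P(data | r = 4) = (4/8)(4/8) = 1/4; P(data | r = 5) = (3/8)(3/8) = 9/64; P(data | r = 6) = (2/8)(2/8) = 1/16.
Multiplying each by its prior: 1/6 · 49/64 = 49/384, 1/6 · 9/16 = 3/32, 1/6 · 25/64 = 25/384, 1/6 · 1/4 = 1/24, 1/6 · 9/64 = 3/128, 1/6 · 1/16 = 1/96; these sum to 139/384.
The posterior is then P(r = 1 | data) = 0.35252, P(r = 2 | data) = 0.25899, P(r = 3 | data) = 0.17986, P(r = 4 | data) = 0.11511, P(r = 5 | data) = 0.064748, P(r = 6 | data) = 0.028777.
The predictive probability is P(purple next | data) = (7/8)(0.35252) + (3/4)(0.25899) + (5/8)(0.17986) + (1/2)(0.11511) + (3/8)(0.064748) + (1/4)(0.028777) = 0.70414.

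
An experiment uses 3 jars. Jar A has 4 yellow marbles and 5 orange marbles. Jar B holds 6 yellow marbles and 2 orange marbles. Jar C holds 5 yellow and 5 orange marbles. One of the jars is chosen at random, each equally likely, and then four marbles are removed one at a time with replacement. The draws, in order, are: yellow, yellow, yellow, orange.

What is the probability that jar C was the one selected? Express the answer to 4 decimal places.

0.2884

Compute the likelihood of the observed sequence for each case: P(data | jar A) = (4/9)(4/9)(4/9)(5/9) = 0.048773; P(data | jar B) = (6/8)(6/8)(6/8)(2/8) = 0.10547; P(data | jar C) = (5/10)(5/10)(5/10)(5/10) = 0.0625.
Multiplying each by its prior: 1/3 · 0.048773 = 0.016258, 1/3 · 0.10547 = 0.035156, 1/3 · 0.0625 = 0.020833; summing to 0.072247.
Therefore the posterior P(jar C | data) = (0.020833) / (0.072247) = 0.28836.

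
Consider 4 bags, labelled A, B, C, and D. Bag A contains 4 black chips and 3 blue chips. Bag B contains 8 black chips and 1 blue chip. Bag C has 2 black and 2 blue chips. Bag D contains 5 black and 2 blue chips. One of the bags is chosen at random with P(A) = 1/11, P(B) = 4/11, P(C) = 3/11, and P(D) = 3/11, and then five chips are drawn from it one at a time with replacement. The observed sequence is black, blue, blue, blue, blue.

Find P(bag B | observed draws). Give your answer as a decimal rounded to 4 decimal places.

The likelihood of the observed sequence under each hypothesis: P(data | bag A) = (4/7)(3/7)(3/7)(3/7)(3/7) = 0.019278; P(data | bag B) = (8/9)(1/9)(1/9)(1/9)(1/9) = 0.00013548; P(data | bag C) = (2/4)(2/4)(2/4)(2/4)(2/4) = 0.03125; P(data | bag D) = (5/7)(2/7)(2/7)(2/7)(2/7) = 0.0047599.
Weighting by the prior gives 1/11 · 0.019278 = 0.0017525, 4/11 · 0.00013548 = 4.9266e-05, 3/11 · 0.03125 = 0.0085227, 3/11 · 0.0047599 = 0.0012982; with total 0.011623.
Hence P(bag B | data) = (4.9266e-05) / (0.011623) = 0.0042388.

0.0042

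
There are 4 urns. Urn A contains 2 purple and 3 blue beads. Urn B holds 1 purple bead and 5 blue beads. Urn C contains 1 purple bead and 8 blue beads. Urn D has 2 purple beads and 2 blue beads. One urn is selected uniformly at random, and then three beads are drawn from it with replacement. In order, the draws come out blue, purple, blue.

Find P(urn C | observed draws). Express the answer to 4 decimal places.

0.1858

Under each hypothesis, the probability of the observed sequence is: P(data | urn A) = (3/5)(2/5)(3/5) = 0.144; P(data | urn B) = (5/6)(1/6)(5/6) = 0.11574; P(data | urn C) = (8/9)(1/9)(8/9) = 0.087791; P(data | urn D) = (2/4)(2/4)(2/4) = 0.125.
Weighting by the prior gives 1/4 · 0.144 = 0.036, 1/4 · 0.11574 = 0.028935, 1/4 · 0.087791 = 0.021948, 1/4 · 0.125 = 0.03125; with total 0.11813.
Therefore the posterior P(urn C | data) = (0.021948) / (0.11813) = 0.18579.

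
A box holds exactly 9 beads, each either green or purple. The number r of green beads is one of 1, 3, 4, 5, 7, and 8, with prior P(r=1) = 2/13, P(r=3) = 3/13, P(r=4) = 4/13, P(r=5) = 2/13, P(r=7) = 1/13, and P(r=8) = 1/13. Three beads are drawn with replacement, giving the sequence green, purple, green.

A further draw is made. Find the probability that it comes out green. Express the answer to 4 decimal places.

0.5142

Compute the likelihood of the observed sequence for each case: P(data | r = 1) = (1/9)(8/9)(1/9) = 0.010974; P(data | r = 3) = (3/9)(6/9)(3/9) = 0.074074; P(data | r = 4) = (4/9)(5/9)(4/9) = 0.10974; P(data | r = 5) = (5/9)(4/9)(5/9) = 0.13717; P(data | r = 7) = (7/9)(2/9)(7/9) = 0.13443; P(data | r = 8) = (8/9)(1/9)(8/9) = 0.087791.
The prior-weighted likelihoods are 2/13 · 0.010974 = 0.0016883, 3/13 · 0.074074 = 0.017094, 4/13 · 0.10974 = 0.033766, 2/13 · 0.13717 = 0.021104, 1/13 · 0.13443 = 0.010341, 1/13 · 0.087791 = 0.0067532; summing to 0.090746.
Dividing through by the total gives posterior P(r = 1 | data) = 0.018605, P(r = 3 | data) = 0.18837, P(r = 4 | data) = 0.37209, P(r = 5 | data) = 0.23256, P(r = 7 | data) = 0.11395, P(r = 8 | data) = 0.074419.
Averaging over the posterior, P(green next | data) = (1/9)(0.018605) + (1/3)(0.18837) + (4/9)(0.37209) + (5/9)(0.23256) + (7/9)(0.11395) + (8/9)(0.074419) = 0.51421.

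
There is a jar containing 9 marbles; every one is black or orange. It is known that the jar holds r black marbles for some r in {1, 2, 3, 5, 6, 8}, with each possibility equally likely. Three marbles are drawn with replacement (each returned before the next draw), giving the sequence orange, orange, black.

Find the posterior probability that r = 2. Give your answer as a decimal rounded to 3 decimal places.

0.238

Compute the likelihood of the observed sequence for each case: P(data | r = 1) = (8/9)(8/9)(1/9) = 0.087791; P(data | r = 2) = (7/9)(7/9)(2/9) = 0.13443; P(data | r = 3) = (6/9)(6/9)(3/9) = 0.14815; P(data | r = 5) = (4/9)(4/9)(5/9) = 0.10974; P(data | r = 6) = (3/9)(3/9)(6/9) = 0.074074; P(data | r = 8) = (1/9)(1/9)(8/9) = 0.010974.
Multiplying each by its prior: 1/6 · 0.087791 = 0.014632, 1/6 · 0.13443 = 0.022405, 1/6 · 0.14815 = 0.024691, 1/6 · 0.10974 = 0.01829, 1/6 · 0.074074 = 0.012346, 1/6 · 0.010974 = 0.001829; these sum to 0.094193.
So P(r = 2 | data) = (0.022405) / (0.094193) = 0.23786.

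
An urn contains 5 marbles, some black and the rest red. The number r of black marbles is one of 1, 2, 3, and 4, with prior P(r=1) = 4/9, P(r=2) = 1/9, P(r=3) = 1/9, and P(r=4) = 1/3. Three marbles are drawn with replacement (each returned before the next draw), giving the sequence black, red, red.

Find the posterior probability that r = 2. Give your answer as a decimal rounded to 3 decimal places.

0.170

For each hypothesis, P(data | H) works out to: P(data | r = 1) = (1/5)(4/5)(4/5) = 0.128; P(data | r = 2) = (2/5)(3/5)(3/5) = 0.144; P(data | r = 3) = (3/5)(2/5)(2/5) = 0.096; P(data | r = 4) = (4/5)(1/5)(1/5) = 0.032.
Multiplying each by its prior: 4/9 · 0.128 = 0.056889, 1/9 · 0.144 = 0.016, 1/9 · 0.096 = 0.010667, 1/3 · 0.032 = 0.010667; these sum to 0.094222.
So P(r = 2 | data) = (0.016) / (0.094222) = 0.16981.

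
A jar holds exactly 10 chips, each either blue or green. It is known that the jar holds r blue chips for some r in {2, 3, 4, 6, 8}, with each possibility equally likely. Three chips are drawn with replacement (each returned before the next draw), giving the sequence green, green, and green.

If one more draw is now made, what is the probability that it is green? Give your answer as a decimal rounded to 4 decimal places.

Under each hypothesis, the probability of the observed sequence is: P(data | r = 2) = (8/10)(8/10)(8/10) = 0.512; P(data | r = 3) = (7/10)(7/10)(7/10) = 0.343; P(data | r = 4) = (6/10)(6/10)(6/10) = 0.216; P(data | r = 6) = (4/10)(4/10)(4/10) = 0.064; P(data | r = 8) = (2/10)(2/10)(2/10) = 0.008.
The prior-weighted likelihoods are 1/5 · 0.512 = 0.1024, 1/5 · 0.343 = 0.0686, 1/5 · 0.216 = 0.0432, 1/5 · 0.064 = 0.0128, 1/5 · 0.008 = 0.0016; with total 0.2286.
The posterior is then P(r = 2 | data) = 0.44794, P(r = 3 | data) = 0.30009, P(r = 4 | data) = 0.18898, P(r = 6 | data) = 0.055993, P(r = 8 | data) = 0.0069991.
Averaging over the posterior, P(green next | data) = (4/5)(0.44794) + (7/10)(0.30009) + (3/5)(0.18898) + (2/5)(0.055993) + (1/5)(0.0069991) = 0.7056.

0.7056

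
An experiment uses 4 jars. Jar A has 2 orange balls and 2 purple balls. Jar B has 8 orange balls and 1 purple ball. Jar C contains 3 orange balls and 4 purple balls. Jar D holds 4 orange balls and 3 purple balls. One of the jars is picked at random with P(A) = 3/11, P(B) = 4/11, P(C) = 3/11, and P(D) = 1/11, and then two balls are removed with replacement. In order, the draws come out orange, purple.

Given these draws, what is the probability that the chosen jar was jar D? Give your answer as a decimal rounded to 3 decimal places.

Compute the likelihood of the observed sequence for each case: P(data | jar A) = (2/4)(2/4) = 0.25; P(data | jar B) = (8/9)(1/9) = 0.098765; P(data | jar C) = (3/7)(4/7) = 0.2449; P(data | jar D) = (4/7)(3/7) = 0.2449.
Multiplying each by its prior: 3/11 · 0.25 = 0.068182, 4/11 · 0.098765 = 0.035915, 3/11 · 0.2449 = 0.06679, 1/11 · 0.2449 = 0.022263; these sum to 0.19315.
Hence P(jar D | data) = (0.022263) / (0.19315) = 0.11526.

0.115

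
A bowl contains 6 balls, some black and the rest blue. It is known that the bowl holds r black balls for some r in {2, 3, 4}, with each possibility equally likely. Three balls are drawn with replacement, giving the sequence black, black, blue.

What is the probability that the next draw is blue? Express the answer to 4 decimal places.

0.4644

The likelihood of the observed sequence under each hypothesis: P(data | r = 2) = (2/6)(2/6)(4/6) = 2/27; P(data | r = 3) = (3/6)(3/6)(3/6) = 1/8; P(data | r = 4) = (4/6)(4/6)(2/6) = 4/27.
Weighting by the prior gives 1/3 · 2/27 = 2/81, 1/3 · 1/8 = 1/24, 1/3 · 4/27 = 4/81; with total 25/216.
Normalising, the posterior is P(r = 2 | data) = 16/75, P(r = 3 | data) = 9/25, P(r = 4 | data) = 32/75.
The predictive probability is P(blue next | data) = (2/3)(16/75) + (1/2)(9/25) + (1/3)(32/75) = 209/450.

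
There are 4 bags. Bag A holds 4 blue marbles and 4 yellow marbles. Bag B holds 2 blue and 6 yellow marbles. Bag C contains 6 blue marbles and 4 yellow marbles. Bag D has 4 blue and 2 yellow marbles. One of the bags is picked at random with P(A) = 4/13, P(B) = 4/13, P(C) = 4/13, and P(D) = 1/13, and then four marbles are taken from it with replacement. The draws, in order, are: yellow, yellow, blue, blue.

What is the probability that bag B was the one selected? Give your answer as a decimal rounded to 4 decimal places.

0.2098

The likelihood of the observed sequence under each hypothesis: P(data | bag A) = (4/8)(4/8)(4/8)(4/8) = 0.0625; P(data | bag B) = (6/8)(6/8)(2/8)(2/8) = 0.035156; P(data | bag C) = (4/10)(4/10)(6/10)(6/10) = 0.0576; P(data | bag D) = (2/6)(2/6)(4/6)(4/6) = 0.049383.
Weighting by the prior gives 4/13 · 0.0625 = 0.019231, 4/13 · 0.035156 = 0.010817, 4/13 · 0.0576 = 0.017723, 1/13 · 0.049383 = 0.0037987; these sum to 0.05157.
Therefore the posterior P(bag B | data) = (0.010817) / (0.05157) = 0.20976.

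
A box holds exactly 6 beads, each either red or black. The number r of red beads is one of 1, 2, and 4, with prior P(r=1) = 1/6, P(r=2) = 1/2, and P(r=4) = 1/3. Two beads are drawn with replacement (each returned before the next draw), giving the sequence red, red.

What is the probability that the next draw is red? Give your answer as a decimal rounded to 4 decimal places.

0.5667

Under each hypothesis, the probability of the observed sequence is: P(data | r = 1) = (1/6)(1/6) = 1/36; P(data | r = 2) = (2/6)(2/6) = 1/9; P(data | r = 4) = (4/6)(4/6) = 4/9.
Weighting by the prior gives 1/6 · 1/36 = 1/216, 1/2 · 1/9 = 1/18, 1/3 · 4/9 = 4/27; summing to 5/24.
The posterior is then P(r = 1 | data) = 1/45, P(r = 2 | data) = 4/15, P(r = 4 | data) = 32/45.
Averaging over the posterior, P(red next | data) = (1/6)(1/45) + (1/3)(4/15) + (2/3)(32/45) = 17/30.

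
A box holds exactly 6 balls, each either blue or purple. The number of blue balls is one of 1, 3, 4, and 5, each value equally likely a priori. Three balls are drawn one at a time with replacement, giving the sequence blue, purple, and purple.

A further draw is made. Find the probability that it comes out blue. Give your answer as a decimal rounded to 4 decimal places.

0.4452

The likelihood of the observed sequence under each hypothesis: P(data | r = 1) = (1/6)(5/6)(5/6) = 25/216; P(data | r = 3) = (3/6)(3/6)(3/6) = 1/8; P(data | r = 4) = (4/6)(2/6)(2/6) = 2/27; P(data | r = 5) = (5/6)(1/6)(1/6) = 5/216.
Weighting by the prior gives 1/4 · 25/216 = 25/864, 1/4 · 1/8 = 1/32, 1/4 · 2/27 = 1/54, 1/4 · 5/216 = 5/864; with total 73/864.
The posterior is then P(r = 1 | data) = 25/73, P(r = 3 | data) = 27/73, P(r = 4 | data) = 16/73, P(r = 5 | data) = 5/73.
Averaging over the posterior, P(blue next | data) = (1/6)(25/73) + (1/2)(27/73) + (2/3)(16/73) + (5/6)(5/73) = 65/146.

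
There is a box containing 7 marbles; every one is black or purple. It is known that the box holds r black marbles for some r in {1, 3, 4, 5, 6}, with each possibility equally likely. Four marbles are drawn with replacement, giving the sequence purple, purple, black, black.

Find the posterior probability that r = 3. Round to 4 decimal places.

The likelihood of the observed sequence under each hypothesis: P(data | r = 1) = (6/7)(6/7)(1/7)(1/7) = 0.014994; P(data | r = 3) = (4/7)(4/7)(3/7)(3/7) = 0.059975; P(data | r = 4) = (3/7)(3/7)(4/7)(4/7) = 0.059975; P(data | r = 5) = (2/7)(2/7)(5/7)(5/7) = 0.041649; P(data | r = 6) = (1/7)(1/7)(6/7)(6/7) = 0.014994.
Multiplying each by its prior: 1/5 · 0.014994 = 0.0029988, 1/5 · 0.059975 = 0.011995, 1/5 · 0.059975 = 0.011995, 1/5 · 0.041649 = 0.0083299, 1/5 · 0.014994 = 0.0029988; summing to 0.038317.
Hence P(r = 3 | data) = (0.011995) / (0.038317) = 0.31304.

0.3130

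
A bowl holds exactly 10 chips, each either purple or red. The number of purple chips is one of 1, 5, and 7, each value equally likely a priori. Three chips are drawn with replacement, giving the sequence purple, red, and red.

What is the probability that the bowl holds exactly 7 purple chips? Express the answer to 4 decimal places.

0.2342

The likelihood of the observed sequence under each hypothesis: P(data | r = 1) = (1/10)(9/10)(9/10) = 0.081; P(data | r = 5) = (5/10)(5/10)(5/10) = 0.125; P(data | r = 7) = (7/10)(3/10)(3/10) = 0.063.
Weighting by the prior gives 1/3 · 0.081 = 0.027, 1/3 · 0.125 = 0.041667, 1/3 · 0.063 = 0.021; summing to 0.089667.
By Bayes' rule, P(r = 7 | data) = (0.021) / (0.089667) = 0.2342.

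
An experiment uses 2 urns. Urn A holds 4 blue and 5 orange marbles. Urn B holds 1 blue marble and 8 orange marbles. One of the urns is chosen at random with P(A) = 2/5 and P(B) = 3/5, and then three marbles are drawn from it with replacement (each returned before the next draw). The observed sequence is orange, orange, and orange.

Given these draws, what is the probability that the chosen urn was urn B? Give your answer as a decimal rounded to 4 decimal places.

The likelihood of the observed sequence under each hypothesis: P(data | urn A) = (5/9)(5/9)(5/9) = 0.17147; P(data | urn B) = (8/9)(8/9)(8/9) = 0.70233.
The prior-weighted likelihoods are 2/5 · 0.17147 = 0.068587, 3/5 · 0.70233 = 0.4214; these sum to 0.48999.
Hence P(urn B | data) = (0.4214) / (0.48999) = 0.86002.

0.8600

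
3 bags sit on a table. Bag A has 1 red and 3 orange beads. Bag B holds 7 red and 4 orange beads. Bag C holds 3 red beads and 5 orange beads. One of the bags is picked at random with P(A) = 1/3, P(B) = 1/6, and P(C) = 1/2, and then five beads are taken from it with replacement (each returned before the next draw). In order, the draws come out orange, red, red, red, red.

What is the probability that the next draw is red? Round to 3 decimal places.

0.520

For each hypothesis, P(data | H) works out to: P(data | bag A) = (3/4)(1/4)(1/4)(1/4)(1/4) = 0.0029297; P(data | bag B) = (4/11)(7/11)(7/11)(7/11)(7/11) = 0.059633; P(data | bag C) = (5/8)(3/8)(3/8)(3/8)(3/8) = 0.01236.
Multiplying each by its prior: 1/3 · 0.0029297 = 0.00097656, 1/6 · 0.059633 = 0.0099389, 1/2 · 0.01236 = 0.0061798; these sum to 0.017095.
Dividing through by the total gives posterior P(bag A | data) = 0.057125, P(bag B | data) = 0.58138, P(bag C | data) = 0.36149.
The predictive probability is P(red next | data) = (1/4)(0.057125) + (7/11)(0.58138) + (3/8)(0.36149) = 0.51981.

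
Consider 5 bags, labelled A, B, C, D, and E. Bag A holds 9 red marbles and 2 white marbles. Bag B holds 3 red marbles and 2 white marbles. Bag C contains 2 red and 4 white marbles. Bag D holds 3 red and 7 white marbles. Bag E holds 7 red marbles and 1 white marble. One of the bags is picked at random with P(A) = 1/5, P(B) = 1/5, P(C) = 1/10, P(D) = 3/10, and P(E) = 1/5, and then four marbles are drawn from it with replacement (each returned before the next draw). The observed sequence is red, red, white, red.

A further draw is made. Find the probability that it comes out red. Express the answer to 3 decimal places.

0.706

For each hypothesis, P(data | H) works out to: P(data | bag A) = (9/11)(9/11)(2/11)(9/11) = 0.099583; P(data | bag B) = (3/5)(3/5)(2/5)(3/5) = 0.0864; P(data | bag C) = (2/6)(2/6)(4/6)(2/6) = 0.024691; P(data | bag D) = (3/10)(3/10)(7/10)(3/10) = 0.0189; P(data | bag E) = (7/8)(7/8)(1/8)(7/8) = 0.08374.
Multiplying each by its prior: 1/5 · 0.099583 = 0.019917, 1/5 · 0.0864 = 0.01728, 1/10 · 0.024691 = 0.0024691, 3/10 · 0.0189 = 0.00567, 1/5 · 0.08374 = 0.016748; these sum to 0.062084.
Dividing through by the total gives posterior P(bag A | data) = 0.3208, P(bag B | data) = 0.27833, P(bag C | data) = 0.039771, P(bag D | data) = 0.091328, P(bag E | data) = 0.26976.
Averaging over the posterior, P(red next | data) = (9/11)(0.3208) + (3/5)(0.27833) + (1/3)(0.039771) + (3/10)(0.091328) + (7/8)(0.26976) = 0.70617.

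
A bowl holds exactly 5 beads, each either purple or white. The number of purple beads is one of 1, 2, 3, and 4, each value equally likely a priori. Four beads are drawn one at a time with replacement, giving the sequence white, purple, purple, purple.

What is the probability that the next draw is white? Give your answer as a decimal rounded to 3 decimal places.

For each hypothesis, P(data | H) works out to: P(data | r = 1) = (4/5)(1/5)(1/5)(1/5) = 0.0064; P(data | r = 2) = (3/5)(2/5)(2/5)(2/5) = 0.0384; P(data | r = 3) = (2/5)(3/5)(3/5)(3/5) = 0.0864; P(data | r = 4) = (1/5)(4/5)(4/5)(4/5) = 0.1024.
The prior-weighted likelihoods are 1/4 · 0.0064 = 0.0016, 1/4 · 0.0384 = 0.0096, 1/4 · 0.0864 = 0.0216, 1/4 · 0.1024 = 0.0256; these sum to 0.0584.
The posterior is then P(r = 1 | data) = 0.027397, P(r = 2 | data) = 0.16438, P(r = 3 | data) = 0.36986, P(r = 4 | data) = 0.43836.
The predictive probability is P(white next | data) = (4/5)(0.027397) + (3/5)(0.16438) + (2/5)(0.36986) + (1/5)(0.43836) = 0.35616.

0.356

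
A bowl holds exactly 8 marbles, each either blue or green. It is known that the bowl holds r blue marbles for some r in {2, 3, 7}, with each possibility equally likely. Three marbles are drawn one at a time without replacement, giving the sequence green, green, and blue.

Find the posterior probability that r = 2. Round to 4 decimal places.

For each hypothesis, P(data | H) works out to: P(data | r = 2) = (6/8)(5/7)(2/6) = 5/28; P(data | r = 3) = (5/8)(4/7)(3/6) = 5/28; P(data | r = 7) = (1/8)(0/7) = 0.
Weighting by the prior gives 1/3 · 5/28 = 5/84, 1/3 · 5/28 = 5/84, 1/3 · 0 = 0; with total 5/42.
So P(r = 2 | data) = (5/84) / (5/42) = 1/2.

0.5000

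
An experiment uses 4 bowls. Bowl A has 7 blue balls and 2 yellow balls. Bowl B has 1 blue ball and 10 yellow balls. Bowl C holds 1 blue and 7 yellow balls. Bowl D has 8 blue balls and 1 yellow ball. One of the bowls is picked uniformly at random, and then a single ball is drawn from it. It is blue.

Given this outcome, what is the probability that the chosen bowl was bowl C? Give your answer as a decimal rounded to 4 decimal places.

0.0664

For each hypothesis, P(data | H) works out to: P(data | bowl A) = (7/9) = 0.77778; P(data | bowl B) = (1/11) = 0.090909; P(data | bowl C) = (1/8) = 0.125; P(data | bowl D) = (8/9) = 0.88889.
Multiplying each by its prior: 1/4 · 0.77778 = 0.19444, 1/4 · 0.090909 = 0.022727, 1/4 · 0.125 = 0.03125, 1/4 · 0.88889 = 0.22222; with total 0.47064.
So P(bowl C | data) = (0.03125) / (0.47064) = 0.066398.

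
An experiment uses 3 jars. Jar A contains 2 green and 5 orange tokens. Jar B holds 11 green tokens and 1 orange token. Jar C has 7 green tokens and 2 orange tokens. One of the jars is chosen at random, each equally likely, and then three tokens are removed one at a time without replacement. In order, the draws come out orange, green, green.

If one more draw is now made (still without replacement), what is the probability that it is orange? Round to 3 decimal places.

Under each hypothesis, the probability of the observed sequence is: P(data | jar A) = (5/7)(2/6)(1/5) = 1/21; P(data | jar B) = (1/12)(11/11)(10/10) = 1/12; P(data | jar C) = (2/9)(7/8)(6/7) = 1/6.
The prior-weighted likelihoods are 1/3 · 1/21 = 1/63, 1/3 · 1/12 = 1/36, 1/3 · 1/6 = 1/18; with total 25/252.
Normalising, the posterior is P(jar A | data) = 4/25, P(jar B | data) = 7/25, P(jar C | data) = 14/25.
So P(orange next | data) = Σ P(orange next | H) P(H | data) = (1)(4/25) + (0)(7/25) + (1/6)(14/25) = 19/75.

0.253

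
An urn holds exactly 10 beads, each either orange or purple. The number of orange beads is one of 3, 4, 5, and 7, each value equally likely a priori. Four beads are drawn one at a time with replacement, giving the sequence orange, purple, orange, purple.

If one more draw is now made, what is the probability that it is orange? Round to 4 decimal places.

0.4723

The likelihood of the observed sequence under each hypothesis: P(data | r = 3) = (3/10)(7/10)(3/10)(7/10) = 0.0441; P(data | r = 4) = (4/10)(6/10)(4/10)(6/10) = 0.0576; P(data | r = 5) = (5/10)(5/10)(5/10)(5/10) = 0.0625; P(data | r = 7) = (7/10)(3/10)(7/10)(3/10) = 0.0441.
Multiplying each by its prior: 1/4 · 0.0441 = 0.011025, 1/4 · 0.0576 = 0.0144, 1/4 · 0.0625 = 0.015625, 1/4 · 0.0441 = 0.011025; summing to 0.052075.
The posterior is then P(r = 3 | data) = 0.21171, P(r = 4 | data) = 0.27652, P(r = 5 | data) = 0.30005, P(r = 7 | data) = 0.21171.
The predictive probability is P(orange next | data) = (3/10)(0.21171) + (2/5)(0.27652) + (1/2)(0.30005) + (7/10)(0.21171) = 0.47235.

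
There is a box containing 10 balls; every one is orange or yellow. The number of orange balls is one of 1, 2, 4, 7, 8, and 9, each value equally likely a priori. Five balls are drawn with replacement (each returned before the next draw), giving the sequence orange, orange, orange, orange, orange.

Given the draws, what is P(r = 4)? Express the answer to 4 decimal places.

Compute the likelihood of the observed sequence for each case: P(data | r = 1) = (1/10)(1/10)(1/10)(1/10)(1/10) = 1e-05; P(data | r = 2) = (2/10)(2/10)(2/10)(2/10)(2/10) = 0.00032; P(data | r = 4) = (4/10)(4/10)(4/10)(4/10)(4/10) = 0.01024; P(data | r = 7) = (7/10)(7/10)(7/10)(7/10)(7/10) = 0.16807; P(data | r = 8) = (8/10)(8/10)(8/10)(8/10)(8/10) = 0.32768; P(data | r = 9) = (9/10)(9/10)(9/10)(9/10)(9/10) = 0.59049.
Weighting by the prior gives 1/6 · 1e-05 = 1.6667e-06, 1/6 · 0.00032 = 5.3333e-05, 1/6 · 0.01024 = 0.0017067, 1/6 · 0.16807 = 0.028012, 1/6 · 0.32768 = 0.054613, 1/6 · 0.59049 = 0.098415; with total 0.1828.
Hence P(r = 4 | data) = (0.0017067) / (0.1828) = 0.0093362.

0.0093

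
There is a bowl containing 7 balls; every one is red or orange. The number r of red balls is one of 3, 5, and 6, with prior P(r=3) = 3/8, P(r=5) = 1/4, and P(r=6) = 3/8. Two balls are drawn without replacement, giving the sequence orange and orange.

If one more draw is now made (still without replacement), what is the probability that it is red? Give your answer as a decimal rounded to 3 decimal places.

For each hypothesis, P(data | H) works out to: P(data | r = 3) = (4/7)(3/6) = 2/7; P(data | r = 5) = (2/7)(1/6) = 1/21; P(data | r = 6) = (1/7)(0/6) = 0.
The prior-weighted likelihoods are 3/8 · 2/7 = 3/28, 1/4 · 1/21 = 1/84, 3/8 · 0 = 0; these sum to 5/42.
Dividing through by the total gives posterior P(r = 3 | data) = 9/10, P(r = 5 | data) = 1/10, P(r = 6 | data) = 0.
So P(red next | data) = Σ P(red next | H) P(H | data) = (3/5)(9/10) + (1)(1/10) = 16/25.

0.640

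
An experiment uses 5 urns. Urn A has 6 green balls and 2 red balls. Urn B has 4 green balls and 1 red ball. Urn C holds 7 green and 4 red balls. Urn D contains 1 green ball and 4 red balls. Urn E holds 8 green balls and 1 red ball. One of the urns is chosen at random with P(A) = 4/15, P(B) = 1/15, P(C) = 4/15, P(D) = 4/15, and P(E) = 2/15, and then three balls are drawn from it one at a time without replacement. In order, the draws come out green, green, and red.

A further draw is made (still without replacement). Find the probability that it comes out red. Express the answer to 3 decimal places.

0.219

The likelihood of the observed sequence under each hypothesis: P(data | urn A) = (6/8)(5/7)(2/6) = 0.17857; P(data | urn B) = (4/5)(3/4)(1/3) = 0.2; P(data | urn C) = (7/11)(6/10)(4/9) = 0.1697; P(data | urn D) = (1/5)(0/4) = 0; P(data | urn E) = (8/9)(7/8)(1/7) = 0.11111.
The prior-weighted likelihoods are 4/15 · 0.17857 = 0.047619, 1/15 · 0.2 = 0.013333, 4/15 · 0.1697 = 0.045253, 4/15 · 0 = 0, 2/15 · 0.11111 = 0.014815; summing to 0.12102.
Dividing through by the total gives posterior P(urn A | data) = 0.39348, P(urn B | data) = 0.11017, P(urn C | data) = 0.37393, P(urn D | data) = 0, P(urn E | data) = 0.12242.
Averaging over the posterior, P(red next | data) = (1/5)(0.39348) + (0)(0.11017) + (3/8)(0.37393) + (0)(0.12242) = 0.21892.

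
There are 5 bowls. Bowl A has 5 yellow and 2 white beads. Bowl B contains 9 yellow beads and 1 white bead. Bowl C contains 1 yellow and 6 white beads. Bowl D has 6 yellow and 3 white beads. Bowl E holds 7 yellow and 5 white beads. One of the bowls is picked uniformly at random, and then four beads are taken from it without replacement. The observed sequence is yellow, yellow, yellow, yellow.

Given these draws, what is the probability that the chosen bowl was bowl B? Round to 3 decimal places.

Compute the likelihood of the observed sequence for each case: P(data | bowl A) = (5/7)(4/6)(3/5)(2/4) = 0.14286; P(data | bowl B) = (9/10)(8/9)(7/8)(6/7) = 0.6; P(data | bowl C) = (1/7)(0/6) = 0; P(data | bowl D) = (6/9)(5/8)(4/7)(3/6) = 0.11905; P(data | bowl E) = (7/12)(6/11)(5/10)(4/9) = 0.070707.
The prior-weighted likelihoods are 1/5 · 0.14286 = 0.028571, 1/5 · 0.6 = 0.12, 1/5 · 0 = 0, 1/5 · 0.11905 = 0.02381, 1/5 · 0.070707 = 0.014141; with total 0.18652.
So P(bowl B | data) = (0.12) / (0.18652) = 0.64335.

0.643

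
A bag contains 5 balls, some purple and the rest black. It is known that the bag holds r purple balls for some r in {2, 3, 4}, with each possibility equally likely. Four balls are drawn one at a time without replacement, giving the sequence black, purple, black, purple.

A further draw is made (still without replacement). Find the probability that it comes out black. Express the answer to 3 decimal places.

Compute the likelihood of the observed sequence for each case: P(data | r = 2) = (3/5)(2/4)(2/3)(1/2) = 1/10; P(data | r = 3) = (2/5)(3/4)(1/3)(2/2) = 1/10; P(data | r = 4) = (1/5)(4/4)(0/3) = 0.
Weighting by the prior gives 1/3 · 1/10 = 1/30, 1/3 · 1/10 = 1/30, 1/3 · 0 = 0; summing to 1/15.
Dividing through by the total gives posterior P(r = 2 | data) = 1/2, P(r = 3 | data) = 1/2, P(r = 4 | data) = 0.
So P(black next | data) = Σ P(black next | H) P(H | data) = (1)(1/2) + (0)(1/2) = 1/2.

0.500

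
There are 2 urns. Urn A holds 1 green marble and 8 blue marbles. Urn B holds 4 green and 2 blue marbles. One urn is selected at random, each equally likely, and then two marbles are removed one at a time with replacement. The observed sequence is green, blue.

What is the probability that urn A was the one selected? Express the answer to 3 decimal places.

0.308

For each hypothesis, P(data | H) works out to: P(data | urn A) = (1/9)(8/9) = 8/81; P(data | urn B) = (4/6)(2/6) = 2/9.
The prior-weighted likelihoods are 1/2 · 8/81 = 4/81, 1/2 · 2/9 = 1/9; with total 13/81.
So P(urn A | data) = (4/81) / (13/81) = 4/13.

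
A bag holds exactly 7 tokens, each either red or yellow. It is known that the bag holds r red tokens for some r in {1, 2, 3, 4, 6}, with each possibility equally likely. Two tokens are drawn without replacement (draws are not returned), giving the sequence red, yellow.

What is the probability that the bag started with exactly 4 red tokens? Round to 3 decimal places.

0.261

For each hypothesis, P(data | H) works out to: P(data | r = 1) = (1/7)(6/6) = 1/7; P(data | r = 2) = (2/7)(5/6) = 5/21; P(data | r = 3) = (3/7)(4/6) = 2/7; P(data | r = 4) = (4/7)(3/6) = 2/7; P(data | r = 6) = (6/7)(1/6) = 1/7.
The prior-weighted likelihoods are 1/5 · 1/7 = 1/35, 1/5 · 5/21 = 1/21, 1/5 · 2/7 = 2/35, 1/5 · 2/7 = 2/35, 1/5 · 1/7 = 1/35; these sum to 23/105.
So P(r = 4 | data) = (2/35) / (23/105) = 6/23.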